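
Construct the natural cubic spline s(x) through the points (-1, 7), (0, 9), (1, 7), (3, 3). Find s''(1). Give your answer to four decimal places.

1.0435

Let m_i = s''(x_i). Step sizes h_i = 1, 1, 2; slopes of the chords Δ_i = (y_(i+1) - y_i)/h_i = 2, -2, -2.
  1·m_0 + 4·m_1 + 1·m_2 = 6(Δ_1 - Δ_0) = -24
  1·m_1 + 6·m_2 + 2·m_3 = 6(Δ_2 - Δ_1) = 0
Natural end conditions: m_0 = m_3 = 0.
Hence m_0 = 0, m_1 = -144/23, m_2 = 24/23, m_3 = 0.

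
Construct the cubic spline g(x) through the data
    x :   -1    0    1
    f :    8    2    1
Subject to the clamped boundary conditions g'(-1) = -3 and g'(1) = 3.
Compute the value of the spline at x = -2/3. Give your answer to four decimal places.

Write σ_i for g''(x_i). With h_i = 1, 1 and divided differences Δ_i = -6, -1, the continuity of g' gives the tridiagonal system
  1·σ_0 + 4·σ_1 + 1·σ_2 = 6(Δ_1 - Δ_0) = 30
Clamped end conditions give two more equations: 2h_0·σ_0 + h_0·σ_1 = 6(Δ_0 - g'(-1)) = -18 and h_1·σ_1 + 2h_1·σ_2 = 6(g'(1) - Δ_1) = 24.
Hence σ_0 = -27/2, σ_1 = 9, σ_2 = 15/2.
On [-1, 0], g(x) = 8 - 3·(x + 1) - 27/4·(x + 1)² + 15/4·(x + 1)³.
With (x + 1) = 1/3: g(-2/3) = 115/18.

6.3889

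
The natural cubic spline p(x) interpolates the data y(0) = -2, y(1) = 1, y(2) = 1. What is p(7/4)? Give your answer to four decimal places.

1.1758

Write m_i for p''(x_i). With h_i = 1, 1 and divided differences Δ_i = 3, 0, the continuity of p' gives the tridiagonal system
  1·m_0 + 4·m_1 + 1·m_2 = 6(Δ_1 - Δ_0) = -18
Natural end conditions: m_0 = m_2 = 0.
Hence m_0 = 0, m_1 = -9/2, m_2 = 0.
On [1, 2], p(x) = 1 + 3/2·(x - 1) - 9/4·(x - 1)² + 3/4·(x - 1)³.
With (x - 1) = 3/4: p(7/4) = 301/256.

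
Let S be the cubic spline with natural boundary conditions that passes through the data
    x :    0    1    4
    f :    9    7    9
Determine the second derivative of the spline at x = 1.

With σ_i denoting the second derivative at x_i, h_i = 1, 3, and Δ_i = (y_(i+1) − y_i)/h_i = -2, 2/3:
  1·σ_0 + 8·σ_1 + 3·σ_2 = 6(Δ_1 - Δ_0) = 16
Natural end conditions: σ_0 = σ_2 = 0.
Solving the tridiagonal system: σ_0 = 0, σ_1 = 2, σ_2 = 0.

2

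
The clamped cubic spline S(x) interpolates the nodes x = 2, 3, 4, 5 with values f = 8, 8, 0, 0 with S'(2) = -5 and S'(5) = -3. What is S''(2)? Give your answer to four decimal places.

27.3333

Let M_i = S''(x_i). Step sizes h_i = 1, 1, 1; slopes of the chords Δ_i = (y_(i+1) - y_i)/h_i = 0, -8, 0.
  1·M_0 + 4·M_1 + 1·M_2 = 6(Δ_1 - Δ_0) = -48
  1·M_1 + 4·M_2 + 1·M_3 = 6(Δ_2 - Δ_1) = 48
Clamped end conditions give two more equations: 2h_0·M_0 + h_0·M_1 = 6(Δ_0 - S'(2)) = 30 and h_2·M_2 + 2h_2·M_3 = 6(S'(5) - Δ_2) = -18.
Forward elimination and back-substitution give M_0 = 82/3, M_1 = -74/3, M_2 = 70/3, M_3 = -62/3.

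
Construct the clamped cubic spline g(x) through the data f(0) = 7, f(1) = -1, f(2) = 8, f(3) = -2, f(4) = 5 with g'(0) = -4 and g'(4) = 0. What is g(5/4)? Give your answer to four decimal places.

Let m_i = g''(x_i). Step sizes h_i = 1, 1, 1, 1; slopes of the chords Δ_i = (y_(i+1) - y_i)/h_i = -8, 9, -10, 7.
  1·m_0 + 4·m_1 + 1·m_2 = 6(Δ_1 - Δ_0) = 102
  1·m_1 + 4·m_2 + 1·m_3 = 6(Δ_2 - Δ_1) = -114
  1·m_2 + 4·m_3 + 1·m_4 = 6(Δ_3 - Δ_2) = 102
Clamped end conditions give two more equations: 2h_0·m_0 + h_0·m_1 = 6(Δ_0 - g'(0)) = -24 and h_3·m_3 + 2h_3·m_4 = 6(g'(4) - Δ_3) = -42.
Solving: m_0 = -251/7, m_1 = 334/7, m_2 = -53, m_3 = 352/7, m_4 = -323/7.
On [1, 2], g(x) = -1 + 27/14·(x - 1) + 167/7·(x - 1)² - 235/14·(x - 1)³.
With (x - 1) = 1/4: g(5/4) = 91/128.

0.7109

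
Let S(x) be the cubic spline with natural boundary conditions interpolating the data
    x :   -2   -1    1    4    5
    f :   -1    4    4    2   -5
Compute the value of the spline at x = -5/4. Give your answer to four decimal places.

Let σ_i = S''(x_i). Step sizes h_i = 1, 2, 3, 1; slopes of the chords Δ_i = (y_(i+1) - y_i)/h_i = 5, 0, -2/3, -7.
  1·σ_0 + 6·σ_1 + 2·σ_2 = 6(Δ_1 - Δ_0) = -30
  2·σ_1 + 10·σ_2 + 3·σ_3 = 6(Δ_2 - Δ_1) = -4
  3·σ_2 + 8·σ_3 + 1·σ_4 = 6(Δ_3 - Δ_2) = -38
Natural end conditions: σ_0 = σ_4 = 0.
Solving the tridiagonal system: σ_0 = 0, σ_1 = -1147/197, σ_2 = 486/197, σ_3 = -1118/197, σ_4 = 0.
On [-2, -1], S(x) = -1 + 7057/1182·(x + 2) + 0·(x + 2)² - 1147/1182·(x + 2)³.
With (x + 2) = 3/4: S(-5/4) = 77373/25216.

3.0684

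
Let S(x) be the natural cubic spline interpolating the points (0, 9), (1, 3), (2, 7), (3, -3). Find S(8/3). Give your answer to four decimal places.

With m_i denoting the second derivative at x_i, h_i = 1, 1, 1, and Δ_i = (y_(i+1) − y_i)/h_i = -6, 4, -10:
  1·m_0 + 4·m_1 + 1·m_2 = 6(Δ_1 - Δ_0) = 60
  1·m_1 + 4·m_2 + 1·m_3 = 6(Δ_2 - Δ_1) = -84
Natural end conditions: m_0 = m_3 = 0.
Solving the tridiagonal system: m_0 = 0, m_1 = 108/5, m_2 = -132/5, m_3 = 0.
On [2, 3], S(x) = 7 - 6/5·(x - 2) - 66/5·(x - 2)² + 22/5·(x - 2)³.
With (x - 2) = 2/3: S(8/3) = 221/135.

1.6370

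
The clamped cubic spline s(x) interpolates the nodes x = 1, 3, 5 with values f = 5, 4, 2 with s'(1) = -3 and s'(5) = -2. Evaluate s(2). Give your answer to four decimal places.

3.7188

With σ_i denoting the second derivative at x_i, h_i = 2, 2, and Δ_i = (y_(i+1) − y_i)/h_i = -1/2, -1:
  2·σ_0 + 8·σ_1 + 2·σ_2 = 6(Δ_1 - Δ_0) = -3
Clamped end conditions give two more equations: 2h_0·σ_0 + h_0·σ_1 = 6(Δ_0 - s'(1)) = 15 and h_1·σ_1 + 2h_1·σ_2 = 6(s'(5) - Δ_1) = -6.
Forward elimination and back-substitution give σ_0 = 35/8, σ_1 = -5/4, σ_2 = -7/8.
On [1, 3], s(x) = 5 - 3·(x - 1) + 35/16·(x - 1)² - 15/32·(x - 1)³.
With (x - 1) = 1: s(2) = 119/32.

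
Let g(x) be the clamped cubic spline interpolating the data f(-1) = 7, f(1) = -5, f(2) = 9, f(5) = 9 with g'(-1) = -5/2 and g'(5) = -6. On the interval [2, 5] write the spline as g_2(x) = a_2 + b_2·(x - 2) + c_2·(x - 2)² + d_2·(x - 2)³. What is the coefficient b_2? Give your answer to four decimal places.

With M_i denoting the second derivative at x_i, h_i = 2, 1, 3, and Δ_i = (y_(i+1) − y_i)/h_i = -6, 14, 0:
  2·M_0 + 6·M_1 + 1·M_2 = 6(Δ_1 - Δ_0) = 120
  1·M_1 + 8·M_2 + 3·M_3 = 6(Δ_2 - Δ_1) = -84
Clamped end conditions give two more equations: 2h_0·M_0 + h_0·M_1 = 6(Δ_0 - g'(-1)) = -21 and h_2·M_2 + 2h_2·M_3 = 6(g'(5) - Δ_2) = -36.
Solving the tridiagonal system: M_0 = -415/21, M_1 = 1219/42, M_2 = -307/21, M_3 = 55/42.
On [2, 5], with g_2(x) = a_2 + b_2·(x - 2) + c_2·(x - 2)² + d_2·(x - 2)³: c_2 = M_2/2 = -307/42, d_2 = (M_3 - M_2)/(6h_2) = 223/252, b_2 = Δ_2 - h_2(2M_2 + M_3)/6 = 391/28.

13.9643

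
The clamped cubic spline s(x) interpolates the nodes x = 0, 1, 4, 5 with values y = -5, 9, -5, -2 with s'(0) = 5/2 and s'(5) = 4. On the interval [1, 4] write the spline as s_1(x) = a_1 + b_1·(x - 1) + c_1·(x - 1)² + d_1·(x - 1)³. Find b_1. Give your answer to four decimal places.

With m_i denoting the second derivative at x_i, h_i = 1, 3, 1, and Δ_i = (y_(i+1) − y_i)/h_i = 14, -14/3, 3:
  1·m_0 + 8·m_1 + 3·m_2 = 6(Δ_1 - Δ_0) = -112
  3·m_1 + 8·m_2 + 1·m_3 = 6(Δ_2 - Δ_1) = 46
Clamped end conditions give two more equations: 2h_0·m_0 + h_0·m_1 = 6(Δ_0 - s'(0)) = 69 and h_2·m_2 + 2h_2·m_3 = 6(s'(5) - Δ_2) = 6.
Forward elimination and back-substitution give m_0 = 2992/63, m_1 = -1637/63, m_2 = 1016/63, m_3 = -319/63.
On [1, 4], with s_1(x) = a_1 + b_1·(x - 1) + c_1·(x - 1)² + d_1·(x - 1)³: c_1 = m_1/2 = -1637/126, d_1 = (m_2 - m_1)/(6h_1) = 379/162, b_1 = Δ_1 - h_1(2m_1 + m_2)/6 = 835/63.

13.2540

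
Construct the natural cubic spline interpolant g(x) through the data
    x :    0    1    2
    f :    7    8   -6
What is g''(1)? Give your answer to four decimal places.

With σ_i denoting the second derivative at x_i, h_i = 1, 1, and Δ_i = (y_(i+1) − y_i)/h_i = 1, -14:
  1·σ_0 + 4·σ_1 + 1·σ_2 = 6(Δ_1 - Δ_0) = -90
Natural end conditions: σ_0 = σ_2 = 0.
Solving: σ_0 = 0, σ_1 = -45/2, σ_2 = 0.

-22.5000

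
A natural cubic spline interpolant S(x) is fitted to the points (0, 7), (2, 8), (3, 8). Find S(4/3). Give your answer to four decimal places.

Write M_i for S''(x_i). With h_i = 2, 1 and divided differences Δ_i = 1/2, 0, the continuity of S' gives the tridiagonal system
  2·M_0 + 6·M_1 + 1·M_2 = 6(Δ_1 - Δ_0) = -3
Natural end conditions: M_0 = M_2 = 0.
Solving the tridiagonal system: M_0 = 0, M_1 = -1/2, M_2 = 0.
On [0, 2], S(x) = 7 + 2/3·x + 0·x² - 1/24·x³.
With x = 4/3: S(4/3) = 631/81.

7.7901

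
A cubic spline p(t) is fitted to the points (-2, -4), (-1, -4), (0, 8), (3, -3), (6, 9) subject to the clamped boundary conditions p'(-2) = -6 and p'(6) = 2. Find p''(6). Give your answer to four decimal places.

Write M_i for p''(x_i). With h_i = 1, 1, 3, 3 and divided differences Δ_i = 0, 12, -11/3, 4, the continuity of p' gives the tridiagonal system
  1·M_0 + 4·M_1 + 1·M_2 = 6(Δ_1 - Δ_0) = 72
  1·M_1 + 8·M_2 + 3·M_3 = 6(Δ_2 - Δ_1) = -94
  3·M_2 + 12·M_3 + 3·M_4 = 6(Δ_3 - Δ_2) = 46
Clamped end conditions give two more equations: 2h_0·M_0 + h_0·M_1 = 6(Δ_0 - p'(-2)) = 36 and h_3·M_3 + 2h_3·M_4 = 6(p'(6) - Δ_3) = -12.
Solving: M_0 = 431/56, M_1 = 577/28, M_2 = -145/8, M_3 = 851/84, M_4 = -1187/168.

-7.0655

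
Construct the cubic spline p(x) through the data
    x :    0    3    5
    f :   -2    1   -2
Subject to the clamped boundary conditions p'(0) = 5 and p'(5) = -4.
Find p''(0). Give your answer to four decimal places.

Write M_i for p''(x_i). With h_i = 3, 2 and divided differences Δ_i = 1, -3/2, the continuity of p' gives the tridiagonal system
  3·M_0 + 10·M_1 + 2·M_2 = 6(Δ_1 - Δ_0) = -15
Clamped end conditions give two more equations: 2h_0·M_0 + h_0·M_1 = 6(Δ_0 - p'(0)) = -24 and h_1·M_1 + 2h_1·M_2 = 6(p'(5) - Δ_1) = -15.
Hence M_0 = -43/10, M_1 = 3/5, M_2 = -81/20.

-4.3000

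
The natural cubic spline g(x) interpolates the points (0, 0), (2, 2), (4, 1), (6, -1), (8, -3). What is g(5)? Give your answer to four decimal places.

0.0201

Let σ_i = g''(x_i). Step sizes h_i = 2, 2, 2, 2; slopes of the chords Δ_i = (y_(i+1) - y_i)/h_i = 1, -1/2, -1, -1.
  2·σ_0 + 8·σ_1 + 2·σ_2 = 6(Δ_1 - Δ_0) = -9
  2·σ_1 + 8·σ_2 + 2·σ_3 = 6(Δ_2 - Δ_1) = -3
  2·σ_2 + 8·σ_3 + 2·σ_4 = 6(Δ_3 - Δ_2) = 0
Natural end conditions: σ_0 = σ_4 = 0.
Forward elimination and back-substitution give σ_0 = 0, σ_1 = -123/112, σ_2 = -3/28, σ_3 = 3/112, σ_4 = 0.
On [4, 6], g(x) = 1 - 15/16·(x - 4) - 3/56·(x - 4)² + 5/448·(x - 4)³.
With (x - 4) = 1: g(5) = 9/448.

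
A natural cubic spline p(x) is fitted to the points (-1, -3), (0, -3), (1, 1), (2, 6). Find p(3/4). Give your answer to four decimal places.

Let m_i = p''(x_i). Step sizes h_i = 1, 1, 1; slopes of the chords Δ_i = (y_(i+1) - y_i)/h_i = 0, 4, 5.
  1·m_0 + 4·m_1 + 1·m_2 = 6(Δ_1 - Δ_0) = 24
  1·m_1 + 4·m_2 + 1·m_3 = 6(Δ_2 - Δ_1) = 6
Natural end conditions: m_0 = m_3 = 0.
Solving: m_0 = 0, m_1 = 6, m_2 = 0, m_3 = 0.
On [0, 1], p(x) = -3 + 2·x + 3·x² - 1·x³.
With x = 3/4: p(3/4) = -15/64.

-0.2344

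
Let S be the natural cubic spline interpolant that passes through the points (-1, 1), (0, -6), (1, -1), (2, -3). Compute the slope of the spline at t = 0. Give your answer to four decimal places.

0.3333

Put M_i = S'' at the i-th knot. Here h = (1, 1, 1) and Δ = (-7, 5, -2), so the interior equations h_(i-1)·M_(i-1) + 2(h_(i-1)+h_i)·M_i + h_i·M_(i+1) = 6(Δ_i − Δ_(i-1)) read
  1·M_0 + 4·M_1 + 1·M_2 = 6(Δ_1 - Δ_0) = 72
  1·M_1 + 4·M_2 + 1·M_3 = 6(Δ_2 - Δ_1) = -42
Natural end conditions: M_0 = M_3 = 0.
Forward elimination and back-substitution give M_0 = 0, M_1 = 22, M_2 = -16, M_3 = 0.
On [0, 1], S'(t) = b_1 + 2c_1·t + 3d_1·t² with b_1 = Δ_1 - h_1(2M_1 + M_2)/6 = 1/3, c_1 = M_1/2 = 11, d_1 = (M_2 - M_1)/(6h_1) = -19/3. So S'(0) = 1/3.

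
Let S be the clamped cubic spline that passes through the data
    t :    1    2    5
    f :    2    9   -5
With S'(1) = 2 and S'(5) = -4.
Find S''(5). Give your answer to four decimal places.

Put M_i = S'' at the i-th knot. Here h = (1, 3) and Δ = (7, -14/3), so the interior equations h_(i-1)·M_(i-1) + 2(h_(i-1)+h_i)·M_i + h_i·M_(i+1) = 6(Δ_i − Δ_(i-1)) read
  1·M_0 + 8·M_1 + 3·M_2 = 6(Δ_1 - Δ_0) = -70
Clamped end conditions give two more equations: 2h_0·M_0 + h_0·M_1 = 6(Δ_0 - S'(1)) = 30 and h_1·M_1 + 2h_1·M_2 = 6(S'(5) - Δ_1) = 4.
Solving: M_0 = 89/4, M_1 = -29/2, M_2 = 95/12.

7.9167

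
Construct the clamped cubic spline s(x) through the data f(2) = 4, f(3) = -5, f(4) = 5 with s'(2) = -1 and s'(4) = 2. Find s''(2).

-51

Put m_i = s'' at the i-th knot. Here h = (1, 1) and Δ = (-9, 10), so the interior equations h_(i-1)·m_(i-1) + 2(h_(i-1)+h_i)·m_i + h_i·m_(i+1) = 6(Δ_i − Δ_(i-1)) read
  1·m_0 + 4·m_1 + 1·m_2 = 6(Δ_1 - Δ_0) = 114
Clamped end conditions give two more equations: 2h_0·m_0 + h_0·m_1 = 6(Δ_0 - s'(2)) = -48 and h_1·m_1 + 2h_1·m_2 = 6(s'(4) - Δ_1) = -48.
Hence m_0 = -51, m_1 = 54, m_2 = -51.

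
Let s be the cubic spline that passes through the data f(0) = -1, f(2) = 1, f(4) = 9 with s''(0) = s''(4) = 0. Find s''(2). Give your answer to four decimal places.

2.2500

With M_i denoting the second derivative at x_i, h_i = 2, 2, and Δ_i = (y_(i+1) − y_i)/h_i = 1, 4:
  2·M_0 + 8·M_1 + 2·M_2 = 6(Δ_1 - Δ_0) = 18
Natural end conditions: M_0 = M_2 = 0.
Solving the tridiagonal system: M_0 = 0, M_1 = 9/4, M_2 = 0.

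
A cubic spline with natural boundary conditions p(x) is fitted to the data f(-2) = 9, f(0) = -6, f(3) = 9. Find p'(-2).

Write M_i for p''(x_i). With h_i = 2, 3 and divided differences Δ_i = -15/2, 5, the continuity of p' gives the tridiagonal system
  2·M_0 + 10·M_1 + 3·M_2 = 6(Δ_1 - Δ_0) = 75
Natural end conditions: M_0 = M_2 = 0.
Hence M_0 = 0, M_1 = 15/2, M_2 = 0.
On [-2, 0], p'(x) = b_0 + 2c_0·(x + 2) + 3d_0·(x + 2)² with b_0 = Δ_0 - h_0(2M_0 + M_1)/6 = -10, c_0 = M_0/2 = 0, d_0 = (M_1 - M_0)/(6h_0) = 5/8. So p'(-2) = -10.

-10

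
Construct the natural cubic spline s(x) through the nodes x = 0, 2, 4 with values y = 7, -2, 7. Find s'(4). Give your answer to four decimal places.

6.7500

Put M_i = s'' at the i-th knot. Here h = (2, 2) and Δ = (-9/2, 9/2), so the interior equations h_(i-1)·M_(i-1) + 2(h_(i-1)+h_i)·M_i + h_i·M_(i+1) = 6(Δ_i − Δ_(i-1)) read
  2·M_0 + 8·M_1 + 2·M_2 = 6(Δ_1 - Δ_0) = 54
Natural end conditions: M_0 = M_2 = 0.
Solving the tridiagonal system: M_0 = 0, M_1 = 27/4, M_2 = 0.
On [2, 4], s'(x) = b_1 + 2c_1·(x - 2) + 3d_1·(x - 2)² with b_1 = Δ_1 - h_1(2M_1 + M_2)/6 = 0, c_1 = M_1/2 = 27/8, d_1 = (M_2 - M_1)/(6h_1) = -9/16. So s'(4) = 27/4.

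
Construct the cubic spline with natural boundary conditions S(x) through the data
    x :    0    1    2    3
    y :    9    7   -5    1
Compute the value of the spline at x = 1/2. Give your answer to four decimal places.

Put M_i = S'' at the i-th knot. Here h = (1, 1, 1) and Δ = (-2, -12, 6), so the interior equations h_(i-1)·M_(i-1) + 2(h_(i-1)+h_i)·M_i + h_i·M_(i+1) = 6(Δ_i − Δ_(i-1)) read
  1·M_0 + 4·M_1 + 1·M_2 = 6(Δ_1 - Δ_0) = -60
  1·M_1 + 4·M_2 + 1·M_3 = 6(Δ_2 - Δ_1) = 108
Natural end conditions: M_0 = M_3 = 0.
Solving the tridiagonal system: M_0 = 0, M_1 = -116/5, M_2 = 164/5, M_3 = 0.
On [0, 1], S(x) = 9 + 28/15·x + 0·x² - 58/15·x³.
With x = 1/2: S(1/2) = 189/20.

9.4500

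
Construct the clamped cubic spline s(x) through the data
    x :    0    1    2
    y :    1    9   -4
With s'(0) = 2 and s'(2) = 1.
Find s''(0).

Write M_i for s''(x_i). With h_i = 1, 1 and divided differences Δ_i = 8, -13, the continuity of s' gives the tridiagonal system
  1·M_0 + 4·M_1 + 1·M_2 = 6(Δ_1 - Δ_0) = -126
Clamped end conditions give two more equations: 2h_0·M_0 + h_0·M_1 = 6(Δ_0 - s'(0)) = 36 and h_1·M_1 + 2h_1·M_2 = 6(s'(2) - Δ_1) = 84.
Forward elimination and back-substitution give M_0 = 49, M_1 = -62, M_2 = 73.

49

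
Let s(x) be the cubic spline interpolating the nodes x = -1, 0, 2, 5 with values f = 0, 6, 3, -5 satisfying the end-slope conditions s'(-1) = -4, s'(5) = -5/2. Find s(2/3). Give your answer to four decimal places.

8.0929

Write m_i for s''(x_i). With h_i = 1, 2, 3 and divided differences Δ_i = 6, -3/2, -8/3, the continuity of s' gives the tridiagonal system
  1·m_0 + 6·m_1 + 2·m_2 = 6(Δ_1 - Δ_0) = -45
  2·m_1 + 10·m_2 + 3·m_3 = 6(Δ_2 - Δ_1) = -7
Clamped end conditions give two more equations: 2h_0·m_0 + h_0·m_1 = 6(Δ_0 - s'(-1)) = 60 and h_2·m_2 + 2h_2·m_3 = 6(s'(5) - Δ_2) = 1.
Forward elimination and back-substitution give m_0 = 2125/57, m_1 = -830/57, m_2 = 145/57, m_3 = -21/19.
On [0, 2], s(x) = 6 + 839/114·x - 415/57·x² + 325/228·x³.
With x = 2/3: s(2/3) = 12455/1539.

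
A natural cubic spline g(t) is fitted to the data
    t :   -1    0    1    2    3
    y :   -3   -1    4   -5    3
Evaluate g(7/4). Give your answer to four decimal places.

Write M_i for g''(x_i). With h_i = 1, 1, 1, 1 and divided differences Δ_i = 2, 5, -9, 8, the continuity of g' gives the tridiagonal system
  1·M_0 + 4·M_1 + 1·M_2 = 6(Δ_1 - Δ_0) = 18
  1·M_1 + 4·M_2 + 1·M_3 = 6(Δ_2 - Δ_1) = -84
  1·M_2 + 4·M_3 + 1·M_4 = 6(Δ_3 - Δ_2) = 102
Natural end conditions: M_0 = M_4 = 0.
Solving: M_0 = 0, M_1 = 177/14, M_2 = -228/7, M_3 = 471/14, M_4 = 0.
On [1, 2], g(t) = 4 - 15/4·(t - 1) - 114/7·(t - 1)² + 309/28·(t - 1)³.
With (t - 1) = 3/4: g(7/4) = -5945/1792.

-3.3175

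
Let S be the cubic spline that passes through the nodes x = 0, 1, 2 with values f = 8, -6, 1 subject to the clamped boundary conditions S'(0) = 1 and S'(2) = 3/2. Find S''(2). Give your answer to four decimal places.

Put M_i = S'' at the i-th knot. Here h = (1, 1) and Δ = (-14, 7), so the interior equations h_(i-1)·M_(i-1) + 2(h_(i-1)+h_i)·M_i + h_i·M_(i+1) = 6(Δ_i − Δ_(i-1)) read
  1·M_0 + 4·M_1 + 1·M_2 = 6(Δ_1 - Δ_0) = 126
Clamped end conditions give two more equations: 2h_0·M_0 + h_0·M_1 = 6(Δ_0 - S'(0)) = -90 and h_1·M_1 + 2h_1·M_2 = 6(S'(2) - Δ_1) = -33.
Solving: M_0 = -305/4, M_1 = 125/2, M_2 = -191/4.

-47.7500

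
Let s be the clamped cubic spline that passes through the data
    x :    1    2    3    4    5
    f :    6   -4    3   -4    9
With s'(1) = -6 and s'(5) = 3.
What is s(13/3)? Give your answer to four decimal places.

Write σ_i for s''(x_i). With h_i = 1, 1, 1, 1 and divided differences Δ_i = -10, 7, -7, 13, the continuity of s' gives the tridiagonal system
  1·σ_0 + 4·σ_1 + 1·σ_2 = 6(Δ_1 - Δ_0) = 102
  1·σ_1 + 4·σ_2 + 1·σ_3 = 6(Δ_2 - Δ_1) = -84
  1·σ_2 + 4·σ_3 + 1·σ_4 = 6(Δ_3 - Δ_2) = 120
Clamped end conditions give two more equations: 2h_0·σ_0 + h_0·σ_1 = 6(Δ_0 - s'(1)) = -24 and h_3·σ_3 + 2h_3·σ_4 = 6(s'(5) - Δ_3) = -60.
Solving: σ_0 = -489/14, σ_1 = 321/7, σ_2 = -93/2, σ_3 = 393/7, σ_4 = -813/14.
On [4, 5], s(x) = -4 + 111/28·(x - 4) + 393/14·(x - 4)² - 533/28·(x - 4)³.
With (x - 4) = 1/3: s(13/3) = -50/189.

-0.2646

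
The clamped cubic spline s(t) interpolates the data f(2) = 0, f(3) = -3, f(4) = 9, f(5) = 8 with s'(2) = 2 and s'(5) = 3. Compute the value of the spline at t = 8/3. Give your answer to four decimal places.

With m_i denoting the second derivative at x_i, h_i = 1, 1, 1, and Δ_i = (y_(i+1) − y_i)/h_i = -3, 12, -1:
  1·m_0 + 4·m_1 + 1·m_2 = 6(Δ_1 - Δ_0) = 90
  1·m_1 + 4·m_2 + 1·m_3 = 6(Δ_2 - Δ_1) = -78
Clamped end conditions give two more equations: 2h_0·m_0 + h_0·m_1 = 6(Δ_0 - s'(2)) = -30 and h_2·m_2 + 2h_2·m_3 = 6(s'(5) - Δ_2) = 24.
Hence m_0 = -106/3, m_1 = 122/3, m_2 = -112/3, m_3 = 92/3.
On [2, 3], s(t) = 0 + 2·(t - 2) - 53/3·(t - 2)² + 38/3·(t - 2)³.
With (t - 2) = 2/3: s(8/3) = -224/81.

-2.7654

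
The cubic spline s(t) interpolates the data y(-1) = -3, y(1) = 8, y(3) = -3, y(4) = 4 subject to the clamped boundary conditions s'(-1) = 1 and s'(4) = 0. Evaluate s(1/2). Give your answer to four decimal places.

With σ_i denoting the second derivative at x_i, h_i = 2, 2, 1, and Δ_i = (y_(i+1) − y_i)/h_i = 11/2, -11/2, 7:
  2·σ_0 + 8·σ_1 + 2·σ_2 = 6(Δ_1 - Δ_0) = -66
  2·σ_1 + 6·σ_2 + 1·σ_3 = 6(Δ_2 - Δ_1) = 75
Clamped end conditions give two more equations: 2h_0·σ_0 + h_0·σ_1 = 6(Δ_0 - s'(-1)) = 27 and h_2·σ_2 + 2h_2·σ_3 = 6(s'(4) - Δ_2) = -42.
Solving the tridiagonal system: σ_0 = 365/23, σ_1 = -839/46, σ_2 = 554/23, σ_3 = -760/23.
On [-1, 1], s(t) = -3 + 1·(t + 1) + 365/46·(t + 1)² - 523/184·(t + 1)³.
With (t + 1) = 3/2: s(1/2) = 9951/1472.

6.7602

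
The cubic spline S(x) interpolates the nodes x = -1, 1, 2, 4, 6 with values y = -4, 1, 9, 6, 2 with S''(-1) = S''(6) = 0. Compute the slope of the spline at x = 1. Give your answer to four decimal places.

7.4531

Let M_i = S''(x_i). Step sizes h_i = 2, 1, 2, 2; slopes of the chords Δ_i = (y_(i+1) - y_i)/h_i = 5/2, 8, -3/2, -2.
  2·M_0 + 6·M_1 + 1·M_2 = 6(Δ_1 - Δ_0) = 33
  1·M_1 + 6·M_2 + 2·M_3 = 6(Δ_2 - Δ_1) = -57
  2·M_2 + 8·M_3 + 2·M_4 = 6(Δ_3 - Δ_2) = -3
Natural end conditions: M_0 = M_4 = 0.
Solving the tridiagonal system: M_0 = 0, M_1 = 951/128, M_2 = -741/64, M_3 = 645/256, M_4 = 0.
On [1, 2], S'(x) = b_1 + 2c_1·(x - 1) + 3d_1·(x - 1)² with b_1 = Δ_1 - h_1(2M_1 + M_2)/6 = 477/64, c_1 = M_1/2 = 951/256, d_1 = (M_2 - M_1)/(6h_1) = -811/256. So S'(1) = 477/64.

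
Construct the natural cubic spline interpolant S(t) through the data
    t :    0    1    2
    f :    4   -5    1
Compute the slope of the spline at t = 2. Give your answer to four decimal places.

Let M_i = S''(x_i). Step sizes h_i = 1, 1; slopes of the chords Δ_i = (y_(i+1) - y_i)/h_i = -9, 6.
  1·M_0 + 4·M_1 + 1·M_2 = 6(Δ_1 - Δ_0) = 90
Natural end conditions: M_0 = M_2 = 0.
Hence M_0 = 0, M_1 = 45/2, M_2 = 0.
On [1, 2], S'(t) = b_1 + 2c_1·(t - 1) + 3d_1·(t - 1)² with b_1 = Δ_1 - h_1(2M_1 + M_2)/6 = -3/2, c_1 = M_1/2 = 45/4, d_1 = (M_2 - M_1)/(6h_1) = -15/4. So S'(2) = 39/4.

9.7500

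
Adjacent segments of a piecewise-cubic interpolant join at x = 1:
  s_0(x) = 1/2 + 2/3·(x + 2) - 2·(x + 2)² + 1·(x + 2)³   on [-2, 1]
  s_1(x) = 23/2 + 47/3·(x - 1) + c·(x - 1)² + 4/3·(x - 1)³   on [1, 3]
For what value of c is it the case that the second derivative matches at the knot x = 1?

s_0''(x) = -4 + 6·(x + 2), so s_0''(1) = 14. On the right, s_1''(1) = 2c, so c = 7.

7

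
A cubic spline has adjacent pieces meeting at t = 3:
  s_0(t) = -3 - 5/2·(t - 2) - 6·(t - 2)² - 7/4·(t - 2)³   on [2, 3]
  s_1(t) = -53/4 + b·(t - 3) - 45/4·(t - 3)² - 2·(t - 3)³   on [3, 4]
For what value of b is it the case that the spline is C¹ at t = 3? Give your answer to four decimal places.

-19.7500

s_0'(t) = -5/2 - 12·(t - 2) - 21/4·(t - 2)², so s_0'(3) = -79/4. On the right, s_1'(3) = b, so b = -79/4.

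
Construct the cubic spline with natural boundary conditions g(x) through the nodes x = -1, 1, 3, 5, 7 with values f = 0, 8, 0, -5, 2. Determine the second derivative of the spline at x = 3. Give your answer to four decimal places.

Let M_i = g''(x_i). Step sizes h_i = 2, 2, 2, 2; slopes of the chords Δ_i = (y_(i+1) - y_i)/h_i = 4, -4, -5/2, 7/2.
  2·M_0 + 8·M_1 + 2·M_2 = 6(Δ_1 - Δ_0) = -48
  2·M_1 + 8·M_2 + 2·M_3 = 6(Δ_2 - Δ_1) = 9
  2·M_2 + 8·M_3 + 2·M_4 = 6(Δ_3 - Δ_2) = 36
Natural end conditions: M_0 = M_4 = 0.
Forward elimination and back-substitution give M_0 = 0, M_1 = -45/7, M_2 = 12/7, M_3 = 57/14, M_4 = 0.

1.7143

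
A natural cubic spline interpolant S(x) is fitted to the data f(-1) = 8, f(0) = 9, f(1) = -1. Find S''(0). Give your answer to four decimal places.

-16.5000

With M_i denoting the second derivative at x_i, h_i = 1, 1, and Δ_i = (y_(i+1) − y_i)/h_i = 1, -10:
  1·M_0 + 4·M_1 + 1·M_2 = 6(Δ_1 - Δ_0) = -66
Natural end conditions: M_0 = M_2 = 0.
Solving the tridiagonal system: M_0 = 0, M_1 = -33/2, M_2 = 0.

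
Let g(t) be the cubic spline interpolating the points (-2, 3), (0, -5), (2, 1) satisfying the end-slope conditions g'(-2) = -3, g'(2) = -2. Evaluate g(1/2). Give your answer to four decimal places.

Let m_i = g''(x_i). Step sizes h_i = 2, 2; slopes of the chords Δ_i = (y_(i+1) - y_i)/h_i = -4, 3.
  2·m_0 + 8·m_1 + 2·m_2 = 6(Δ_1 - Δ_0) = 42
Clamped end conditions give two more equations: 2h_0·m_0 + h_0·m_1 = 6(Δ_0 - g'(-2)) = -6 and h_1·m_1 + 2h_1·m_2 = 6(g'(2) - Δ_1) = -30.
Solving the tridiagonal system: m_0 = -13/2, m_1 = 10, m_2 = -25/2.
On [0, 2], g(t) = -5 + 1/2·t + 5·t² - 15/8·t³.
With t = 1/2: g(1/2) = -239/64.

-3.7344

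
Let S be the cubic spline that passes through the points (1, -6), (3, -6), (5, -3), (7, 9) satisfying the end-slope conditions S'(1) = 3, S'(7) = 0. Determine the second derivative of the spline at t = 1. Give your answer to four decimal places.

Put M_i = S'' at the i-th knot. Here h = (2, 2, 2) and Δ = (0, 3/2, 6), so the interior equations h_(i-1)·M_(i-1) + 2(h_(i-1)+h_i)·M_i + h_i·M_(i+1) = 6(Δ_i − Δ_(i-1)) read
  2·M_0 + 8·M_1 + 2·M_2 = 6(Δ_1 - Δ_0) = 9
  2·M_1 + 8·M_2 + 2·M_3 = 6(Δ_2 - Δ_1) = 27
Clamped end conditions give two more equations: 2h_0·M_0 + h_0·M_1 = 6(Δ_0 - S'(1)) = -18 and h_2·M_2 + 2h_2·M_3 = 6(S'(7) - Δ_2) = -36.
Solving: M_0 = -49/10, M_1 = 4/5, M_2 = 31/5, M_3 = -121/10.

-4.9000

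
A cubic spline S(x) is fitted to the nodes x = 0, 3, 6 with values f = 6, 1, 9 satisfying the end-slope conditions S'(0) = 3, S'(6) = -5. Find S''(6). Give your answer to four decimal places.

Put M_i = S'' at the i-th knot. Here h = (3, 3) and Δ = (-5/3, 8/3), so the interior equations h_(i-1)·M_(i-1) + 2(h_(i-1)+h_i)·M_i + h_i·M_(i+1) = 6(Δ_i − Δ_(i-1)) read
  3·M_0 + 12·M_1 + 3·M_2 = 6(Δ_1 - Δ_0) = 26
Clamped end conditions give two more equations: 2h_0·M_0 + h_0·M_1 = 6(Δ_0 - S'(0)) = -28 and h_1·M_1 + 2h_1·M_2 = 6(S'(6) - Δ_1) = -46.
Hence M_0 = -49/6, M_1 = 7, M_2 = -67/6.

-11.1667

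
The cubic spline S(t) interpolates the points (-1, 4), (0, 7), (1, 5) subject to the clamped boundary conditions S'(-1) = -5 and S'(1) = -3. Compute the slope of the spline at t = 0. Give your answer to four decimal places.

2.7500

With σ_i denoting the second derivative at x_i, h_i = 1, 1, and Δ_i = (y_(i+1) − y_i)/h_i = 3, -2:
  1·σ_0 + 4·σ_1 + 1·σ_2 = 6(Δ_1 - Δ_0) = -30
Clamped end conditions give two more equations: 2h_0·σ_0 + h_0·σ_1 = 6(Δ_0 - S'(-1)) = 48 and h_1·σ_1 + 2h_1·σ_2 = 6(S'(1) - Δ_1) = -6.
Hence σ_0 = 65/2, σ_1 = -17, σ_2 = 11/2.
On [0, 1], S'(t) = b_1 + 2c_1·t + 3d_1·t² with b_1 = Δ_1 - h_1(2σ_1 + σ_2)/6 = 11/4, c_1 = σ_1/2 = -17/2, d_1 = (σ_2 - σ_1)/(6h_1) = 15/4. So S'(0) = 11/4.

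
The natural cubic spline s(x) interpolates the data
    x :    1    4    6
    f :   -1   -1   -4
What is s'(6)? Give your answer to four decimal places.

-1.8000

With M_i denoting the second derivative at x_i, h_i = 3, 2, and Δ_i = (y_(i+1) − y_i)/h_i = 0, -3/2:
  3·M_0 + 10·M_1 + 2·M_2 = 6(Δ_1 - Δ_0) = -9
Natural end conditions: M_0 = M_2 = 0.
Solving the tridiagonal system: M_0 = 0, M_1 = -9/10, M_2 = 0.
On [4, 6], s'(x) = b_1 + 2c_1·(x - 4) + 3d_1·(x - 4)² with b_1 = Δ_1 - h_1(2M_1 + M_2)/6 = -9/10, c_1 = M_1/2 = -9/20, d_1 = (M_2 - M_1)/(6h_1) = 3/40. So s'(6) = -9/5.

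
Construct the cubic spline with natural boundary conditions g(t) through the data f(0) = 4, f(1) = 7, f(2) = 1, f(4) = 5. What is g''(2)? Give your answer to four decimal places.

10.6957

Put M_i = g'' at the i-th knot. Here h = (1, 1, 2) and Δ = (3, -6, 2), so the interior equations h_(i-1)·M_(i-1) + 2(h_(i-1)+h_i)·M_i + h_i·M_(i+1) = 6(Δ_i − Δ_(i-1)) read
  1·M_0 + 4·M_1 + 1·M_2 = 6(Δ_1 - Δ_0) = -54
  1·M_1 + 6·M_2 + 2·M_3 = 6(Δ_2 - Δ_1) = 48
Natural end conditions: M_0 = M_3 = 0.
Hence M_0 = 0, M_1 = -372/23, M_2 = 246/23, M_3 = 0.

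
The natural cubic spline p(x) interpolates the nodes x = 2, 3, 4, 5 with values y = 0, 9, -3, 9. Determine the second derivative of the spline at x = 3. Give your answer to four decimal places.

Put M_i = p'' at the i-th knot. Here h = (1, 1, 1) and Δ = (9, -12, 12), so the interior equations h_(i-1)·M_(i-1) + 2(h_(i-1)+h_i)·M_i + h_i·M_(i+1) = 6(Δ_i − Δ_(i-1)) read
  1·M_0 + 4·M_1 + 1·M_2 = 6(Δ_1 - Δ_0) = -126
  1·M_1 + 4·M_2 + 1·M_3 = 6(Δ_2 - Δ_1) = 144
Natural end conditions: M_0 = M_3 = 0.
Solving: M_0 = 0, M_1 = -216/5, M_2 = 234/5, M_3 = 0.

-43.2000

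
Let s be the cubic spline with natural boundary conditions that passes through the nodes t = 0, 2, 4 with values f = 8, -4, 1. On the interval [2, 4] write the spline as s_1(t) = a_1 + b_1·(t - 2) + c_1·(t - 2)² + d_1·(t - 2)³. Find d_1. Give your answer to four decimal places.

Put m_i = s'' at the i-th knot. Here h = (2, 2) and Δ = (-6, 5/2), so the interior equations h_(i-1)·m_(i-1) + 2(h_(i-1)+h_i)·m_i + h_i·m_(i+1) = 6(Δ_i − Δ_(i-1)) read
  2·m_0 + 8·m_1 + 2·m_2 = 6(Δ_1 - Δ_0) = 51
Natural end conditions: m_0 = m_2 = 0.
Solving: m_0 = 0, m_1 = 51/8, m_2 = 0.
On [2, 4], with s_1(t) = a_1 + b_1·(t - 2) + c_1·(t - 2)² + d_1·(t - 2)³: c_1 = m_1/2 = 51/16, d_1 = (m_2 - m_1)/(6h_1) = -17/32, b_1 = Δ_1 - h_1(2m_1 + m_2)/6 = -7/4.

-0.5313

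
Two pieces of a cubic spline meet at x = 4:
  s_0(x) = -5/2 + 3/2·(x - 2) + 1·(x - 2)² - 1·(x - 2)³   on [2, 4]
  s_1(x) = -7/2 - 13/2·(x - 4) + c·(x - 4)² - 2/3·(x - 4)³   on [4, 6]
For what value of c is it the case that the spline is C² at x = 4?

s_0''(x) = 2 - 6·(x - 2), so s_0''(4) = -10. On the right, s_1''(4) = 2c, so c = -5.

-5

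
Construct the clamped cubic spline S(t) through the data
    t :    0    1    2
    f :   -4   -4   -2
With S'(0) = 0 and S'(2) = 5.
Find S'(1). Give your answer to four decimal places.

Put M_i = S'' at the i-th knot. Here h = (1, 1) and Δ = (0, 2), so the interior equations h_(i-1)·M_(i-1) + 2(h_(i-1)+h_i)·M_i + h_i·M_(i+1) = 6(Δ_i − Δ_(i-1)) read
  1·M_0 + 4·M_1 + 1·M_2 = 6(Δ_1 - Δ_0) = 12
Clamped end conditions give two more equations: 2h_0·M_0 + h_0·M_1 = 6(Δ_0 - S'(0)) = 0 and h_1·M_1 + 2h_1·M_2 = 6(S'(2) - Δ_1) = 18.
Solving: M_0 = -1/2, M_1 = 1, M_2 = 17/2.
On [1, 2], S'(t) = b_1 + 2c_1·(t - 1) + 3d_1·(t - 1)² with b_1 = Δ_1 - h_1(2M_1 + M_2)/6 = 1/4, c_1 = M_1/2 = 1/2, d_1 = (M_2 - M_1)/(6h_1) = 5/4. So S'(1) = 1/4.

0.2500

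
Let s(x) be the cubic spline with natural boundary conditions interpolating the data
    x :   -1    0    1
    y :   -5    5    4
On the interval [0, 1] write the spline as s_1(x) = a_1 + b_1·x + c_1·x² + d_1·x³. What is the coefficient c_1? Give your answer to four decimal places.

Write M_i for s''(x_i). With h_i = 1, 1 and divided differences Δ_i = 10, -1, the continuity of s' gives the tridiagonal system
  1·M_0 + 4·M_1 + 1·M_2 = 6(Δ_1 - Δ_0) = -66
Natural end conditions: M_0 = M_2 = 0.
Solving the tridiagonal system: M_0 = 0, M_1 = -33/2, M_2 = 0.
On [0, 1], with s_1(x) = a_1 + b_1·x + c_1·x² + d_1·x³: c_1 = M_1/2 = -33/4, d_1 = (M_2 - M_1)/(6h_1) = 11/4, b_1 = Δ_1 - h_1(2M_1 + M_2)/6 = 9/2.

-8.2500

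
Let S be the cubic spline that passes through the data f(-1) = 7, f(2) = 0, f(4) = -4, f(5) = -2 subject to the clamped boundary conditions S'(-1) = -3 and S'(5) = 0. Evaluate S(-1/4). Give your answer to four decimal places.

Let m_i = S''(x_i). Step sizes h_i = 3, 2, 1; slopes of the chords Δ_i = (y_(i+1) - y_i)/h_i = -7/3, -2, 2.
  3·m_0 + 10·m_1 + 2·m_2 = 6(Δ_1 - Δ_0) = 2
  2·m_1 + 6·m_2 + 1·m_3 = 6(Δ_2 - Δ_1) = 24
Clamped end conditions give two more equations: 2h_0·m_0 + h_0·m_1 = 6(Δ_0 - S'(-1)) = 4 and h_2·m_2 + 2h_2·m_3 = 6(S'(5) - Δ_2) = -12.
Forward elimination and back-substitution give m_0 = 26/19, m_1 = -80/57, m_2 = 340/57, m_3 = -512/57.
On [-1, 2], S(x) = 7 - 3·(x + 1) + 13/19·(x + 1)² - 79/513·(x + 1)³.
With (x + 1) = 3/4: S(-1/4) = 6165/1216.

5.0699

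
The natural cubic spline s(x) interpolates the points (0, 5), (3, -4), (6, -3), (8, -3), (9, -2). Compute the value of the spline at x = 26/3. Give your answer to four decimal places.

-2.4000

Write M_i for s''(x_i). With h_i = 3, 3, 2, 1 and divided differences Δ_i = -3, 1/3, 0, 1, the continuity of s' gives the tridiagonal system
  3·M_0 + 12·M_1 + 3·M_2 = 6(Δ_1 - Δ_0) = 20
  3·M_1 + 10·M_2 + 2·M_3 = 6(Δ_2 - Δ_1) = -2
  2·M_2 + 6·M_3 + 1·M_4 = 6(Δ_3 - Δ_2) = 6
Natural end conditions: M_0 = M_4 = 0.
Solving the tridiagonal system: M_0 = 0, M_1 = 596/309, M_2 = -108/103, M_3 = 139/103, M_4 = 0.
On [8, 9], s(x) = -3 + 170/309·(x - 8) + 139/206·(x - 8)² - 139/618·(x - 8)³.
With (x - 8) = 2/3: s(26/3) = -20023/8343.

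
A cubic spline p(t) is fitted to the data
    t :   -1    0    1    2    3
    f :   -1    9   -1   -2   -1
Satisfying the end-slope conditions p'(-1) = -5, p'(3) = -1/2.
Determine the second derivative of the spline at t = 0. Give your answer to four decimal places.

-55.1786

Write σ_i for p''(x_i). With h_i = 1, 1, 1, 1 and divided differences Δ_i = 10, -10, -1, 1, the continuity of p' gives the tridiagonal system
  1·σ_0 + 4·σ_1 + 1·σ_2 = 6(Δ_1 - Δ_0) = -120
  1·σ_1 + 4·σ_2 + 1·σ_3 = 6(Δ_2 - Δ_1) = 54
  1·σ_2 + 4·σ_3 + 1·σ_4 = 6(Δ_3 - Δ_2) = 12
Clamped end conditions give two more equations: 2h_0·σ_0 + h_0·σ_1 = 6(Δ_0 - p'(-1)) = 90 and h_3·σ_3 + 2h_3·σ_4 = 6(p'(3) - Δ_3) = -9.
Solving: σ_0 = 4065/56, σ_1 = -1545/28, σ_2 = 225/8, σ_3 = -93/28, σ_4 = -159/56.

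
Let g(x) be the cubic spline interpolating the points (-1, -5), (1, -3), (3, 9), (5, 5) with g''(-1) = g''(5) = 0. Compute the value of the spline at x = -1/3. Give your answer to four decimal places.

Let σ_i = g''(x_i). Step sizes h_i = 2, 2, 2; slopes of the chords Δ_i = (y_(i+1) - y_i)/h_i = 1, 6, -2.
  2·σ_0 + 8·σ_1 + 2·σ_2 = 6(Δ_1 - Δ_0) = 30
  2·σ_1 + 8·σ_2 + 2·σ_3 = 6(Δ_2 - Δ_1) = -48
Natural end conditions: σ_0 = σ_3 = 0.
Hence σ_0 = 0, σ_1 = 28/5, σ_2 = -37/5, σ_3 = 0.
On [-1, 1], g(x) = -5 - 13/15·(x + 1) + 0·(x + 1)² + 7/15·(x + 1)³.
With (x + 1) = 2/3: g(-1/3) = -2203/405.

-5.4395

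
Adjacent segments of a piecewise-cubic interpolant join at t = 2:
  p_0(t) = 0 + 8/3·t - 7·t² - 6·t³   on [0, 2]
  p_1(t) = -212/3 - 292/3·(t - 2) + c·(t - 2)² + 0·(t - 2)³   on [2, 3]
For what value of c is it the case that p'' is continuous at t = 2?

-43

p_0''(t) = -14 - 36·t, so p_0''(2) = -86. On the right, p_1''(2) = 2c, so c = -43.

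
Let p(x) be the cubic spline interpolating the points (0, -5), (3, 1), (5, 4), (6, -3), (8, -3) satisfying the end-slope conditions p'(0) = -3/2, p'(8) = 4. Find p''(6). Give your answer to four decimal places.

8.0199

Let m_i = p''(x_i). Step sizes h_i = 3, 2, 1, 2; slopes of the chords Δ_i = (y_(i+1) - y_i)/h_i = 2, 3/2, -7, 0.
  3·m_0 + 10·m_1 + 2·m_2 = 6(Δ_1 - Δ_0) = -3
  2·m_1 + 6·m_2 + 1·m_3 = 6(Δ_2 - Δ_1) = -51
  1·m_2 + 6·m_3 + 2·m_4 = 6(Δ_3 - Δ_2) = 42
Clamped end conditions give two more equations: 2h_0·m_0 + h_0·m_1 = 6(Δ_0 - p'(0)) = 21 and h_3·m_3 + 2h_3·m_4 = 6(p'(8) - Δ_3) = 24.
Solving the tridiagonal system: m_0 = 469/151, m_1 = 119/151, m_2 = -1525/151, m_3 = 1211/151, m_4 = 601/302.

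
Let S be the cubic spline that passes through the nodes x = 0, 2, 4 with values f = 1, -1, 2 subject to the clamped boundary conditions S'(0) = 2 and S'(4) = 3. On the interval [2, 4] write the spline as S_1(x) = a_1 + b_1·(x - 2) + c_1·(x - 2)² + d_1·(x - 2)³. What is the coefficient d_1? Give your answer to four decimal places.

Let σ_i = S''(x_i). Step sizes h_i = 2, 2; slopes of the chords Δ_i = (y_(i+1) - y_i)/h_i = -1, 3/2.
  2·σ_0 + 8·σ_1 + 2·σ_2 = 6(Δ_1 - Δ_0) = 15
Clamped end conditions give two more equations: 2h_0·σ_0 + h_0·σ_1 = 6(Δ_0 - S'(0)) = -18 and h_1·σ_1 + 2h_1·σ_2 = 6(S'(4) - Δ_1) = 9.
Solving the tridiagonal system: σ_0 = -49/8, σ_1 = 13/4, σ_2 = 5/8.
On [2, 4], with S_1(x) = a_1 + b_1·(x - 2) + c_1·(x - 2)² + d_1·(x - 2)³: c_1 = σ_1/2 = 13/8, d_1 = (σ_2 - σ_1)/(6h_1) = -7/32, b_1 = Δ_1 - h_1(2σ_1 + σ_2)/6 = -7/8.

-0.2188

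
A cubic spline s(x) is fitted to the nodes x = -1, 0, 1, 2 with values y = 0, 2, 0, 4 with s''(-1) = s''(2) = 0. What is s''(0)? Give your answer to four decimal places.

-8.8000

Write m_i for s''(x_i). With h_i = 1, 1, 1 and divided differences Δ_i = 2, -2, 4, the continuity of s' gives the tridiagonal system
  1·m_0 + 4·m_1 + 1·m_2 = 6(Δ_1 - Δ_0) = -24
  1·m_1 + 4·m_2 + 1·m_3 = 6(Δ_2 - Δ_1) = 36
Natural end conditions: m_0 = m_3 = 0.
Hence m_0 = 0, m_1 = -44/5, m_2 = 56/5, m_3 = 0.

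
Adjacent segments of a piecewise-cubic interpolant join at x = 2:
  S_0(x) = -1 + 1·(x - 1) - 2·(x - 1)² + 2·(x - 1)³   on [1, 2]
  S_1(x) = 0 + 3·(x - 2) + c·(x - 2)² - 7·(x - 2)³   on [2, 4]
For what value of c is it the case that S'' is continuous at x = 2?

4

S_0''(x) = -4 + 12·(x - 1), so S_0''(2) = 8. On the right, S_1''(2) = 2c, so c = 4.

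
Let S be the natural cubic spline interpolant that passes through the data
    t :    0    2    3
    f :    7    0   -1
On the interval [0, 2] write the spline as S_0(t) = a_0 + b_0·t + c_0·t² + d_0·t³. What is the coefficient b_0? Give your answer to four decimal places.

-4.3333

With m_i denoting the second derivative at x_i, h_i = 2, 1, and Δ_i = (y_(i+1) − y_i)/h_i = -7/2, -1:
  2·m_0 + 6·m_1 + 1·m_2 = 6(Δ_1 - Δ_0) = 15
Natural end conditions: m_0 = m_2 = 0.
Solving the tridiagonal system: m_0 = 0, m_1 = 5/2, m_2 = 0.
On [0, 2], with S_0(t) = a_0 + b_0·t + c_0·t² + d_0·t³: c_0 = m_0/2 = 0, d_0 = (m_1 - m_0)/(6h_0) = 5/24, b_0 = Δ_0 - h_0(2m_0 + m_1)/6 = -13/3.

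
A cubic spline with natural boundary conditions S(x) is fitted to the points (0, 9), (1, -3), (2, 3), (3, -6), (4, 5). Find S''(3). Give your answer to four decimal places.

40.5000

Put m_i = S'' at the i-th knot. Here h = (1, 1, 1, 1) and Δ = (-12, 6, -9, 11), so the interior equations h_(i-1)·m_(i-1) + 2(h_(i-1)+h_i)·m_i + h_i·m_(i+1) = 6(Δ_i − Δ_(i-1)) read
  1·m_0 + 4·m_1 + 1·m_2 = 6(Δ_1 - Δ_0) = 108
  1·m_1 + 4·m_2 + 1·m_3 = 6(Δ_2 - Δ_1) = -90
  1·m_2 + 4·m_3 + 1·m_4 = 6(Δ_3 - Δ_2) = 120
Natural end conditions: m_0 = m_4 = 0.
Forward elimination and back-substitution give m_0 = 0, m_1 = 75/2, m_2 = -42, m_3 = 81/2, m_4 = 0.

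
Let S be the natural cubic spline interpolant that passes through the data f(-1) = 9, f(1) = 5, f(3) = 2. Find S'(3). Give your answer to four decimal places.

-1.3750

Write M_i for S''(x_i). With h_i = 2, 2 and divided differences Δ_i = -2, -3/2, the continuity of S' gives the tridiagonal system
  2·M_0 + 8·M_1 + 2·M_2 = 6(Δ_1 - Δ_0) = 3
Natural end conditions: M_0 = M_2 = 0.
Hence M_0 = 0, M_1 = 3/8, M_2 = 0.
On [1, 3], S'(x) = b_1 + 2c_1·(x - 1) + 3d_1·(x - 1)² with b_1 = Δ_1 - h_1(2M_1 + M_2)/6 = -7/4, c_1 = M_1/2 = 3/16, d_1 = (M_2 - M_1)/(6h_1) = -1/32. So S'(3) = -11/8.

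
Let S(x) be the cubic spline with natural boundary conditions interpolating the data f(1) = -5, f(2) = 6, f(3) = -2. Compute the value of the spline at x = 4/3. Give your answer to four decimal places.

0.0741

Write M_i for S''(x_i). With h_i = 1, 1 and divided differences Δ_i = 11, -8, the continuity of S' gives the tridiagonal system
  1·M_0 + 4·M_1 + 1·M_2 = 6(Δ_1 - Δ_0) = -114
Natural end conditions: M_0 = M_2 = 0.
Solving the tridiagonal system: M_0 = 0, M_1 = -57/2, M_2 = 0.
On [1, 2], S(x) = -5 + 63/4·(x - 1) + 0·(x - 1)² - 19/4·(x - 1)³.
With (x - 1) = 1/3: S(4/3) = 2/27.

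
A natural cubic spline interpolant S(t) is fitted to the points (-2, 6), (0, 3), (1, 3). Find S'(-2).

With M_i denoting the second derivative at x_i, h_i = 2, 1, and Δ_i = (y_(i+1) − y_i)/h_i = -3/2, 0:
  2·M_0 + 6·M_1 + 1·M_2 = 6(Δ_1 - Δ_0) = 9
Natural end conditions: M_0 = M_2 = 0.
Solving: M_0 = 0, M_1 = 3/2, M_2 = 0.
On [-2, 0], S'(t) = b_0 + 2c_0·(t + 2) + 3d_0·(t + 2)² with b_0 = Δ_0 - h_0(2M_0 + M_1)/6 = -2, c_0 = M_0/2 = 0, d_0 = (M_1 - M_0)/(6h_0) = 1/8. So S'(-2) = -2.

-2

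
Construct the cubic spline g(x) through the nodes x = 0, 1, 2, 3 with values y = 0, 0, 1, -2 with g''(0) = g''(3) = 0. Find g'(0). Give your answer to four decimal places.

-0.5333

With σ_i denoting the second derivative at x_i, h_i = 1, 1, 1, and Δ_i = (y_(i+1) − y_i)/h_i = 0, 1, -3:
  1·σ_0 + 4·σ_1 + 1·σ_2 = 6(Δ_1 - Δ_0) = 6
  1·σ_1 + 4·σ_2 + 1·σ_3 = 6(Δ_2 - Δ_1) = -24
Natural end conditions: σ_0 = σ_3 = 0.
Hence σ_0 = 0, σ_1 = 16/5, σ_2 = -34/5, σ_3 = 0.
On [0, 1], g'(x) = b_0 + 2c_0·x + 3d_0·x² with b_0 = Δ_0 - h_0(2σ_0 + σ_1)/6 = -8/15, c_0 = σ_0/2 = 0, d_0 = (σ_1 - σ_0)/(6h_0) = 8/15. So g'(0) = -8/15.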